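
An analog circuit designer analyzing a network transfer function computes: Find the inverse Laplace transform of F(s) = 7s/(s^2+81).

Standard pair: s/(s^2+w^2) <-> cos(wt)*u(t)
With k=7, w=9: f(t) = 7*cos(9t)*u(t)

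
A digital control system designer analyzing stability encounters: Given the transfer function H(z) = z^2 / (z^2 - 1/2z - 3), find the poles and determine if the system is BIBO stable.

Poles are roots of the denominator: z^2 - 1/2z - 3 = 0.
Quadratic formula: z = [-(-1/2) +/- sqrt((-1/2)^2 - 4*(-3))] / 2
Discriminant = 1/4 + 12 = 49/4; sqrt = 7/2.
z = (1/2 +/- 7/2) / 2 => z = 2 or z = -3/2.
|p1| = 3/2, |p2| = 2.
For BIBO stability, all poles must lie inside the unit circle (|p| < 1).
System is UNSTABLE since at least one |p| >= 1.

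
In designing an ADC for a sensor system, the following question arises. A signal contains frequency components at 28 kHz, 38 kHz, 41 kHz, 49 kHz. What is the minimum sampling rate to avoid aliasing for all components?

The highest frequency component is f_max = 49 kHz.
Nyquist rate = 2 * f_max = 2 * 49 kHz = 98 kHz.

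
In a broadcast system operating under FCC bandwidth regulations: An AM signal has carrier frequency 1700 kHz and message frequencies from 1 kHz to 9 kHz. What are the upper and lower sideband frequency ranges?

Upper sideband (USB) = fc + [fm_low, fm_high] = 1700 + [1, 9] = [1701, 1709] kHz
Lower sideband (LSB) = fc - [fm_high, fm_low] = 1700 - [9, 1] = [1691, 1699] kHz
Total occupied spectrum: 1691 kHz to 1709 kHz (plus carrier at 1700 kHz)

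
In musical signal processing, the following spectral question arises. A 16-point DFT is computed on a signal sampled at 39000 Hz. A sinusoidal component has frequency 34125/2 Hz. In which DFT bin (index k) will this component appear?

DFT frequency resolution = f_s/N = 39000/16 = 4875/2 Hz
Bin index k = f_signal / resolution = 34125/2 / 4875/2 = 7
The signal frequency 34125/2 Hz falls in DFT bin k = 7.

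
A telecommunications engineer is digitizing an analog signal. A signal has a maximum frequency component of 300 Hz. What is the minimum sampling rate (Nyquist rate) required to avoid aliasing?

By the Nyquist-Shannon sampling theorem,
the minimum sampling rate (Nyquist rate) must be at least 2 * f_max.
Nyquist rate = 2 * 300 Hz = 600 Hz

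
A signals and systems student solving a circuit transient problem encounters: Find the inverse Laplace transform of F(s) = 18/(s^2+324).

Standard pair: w/(s^2+w^2) <-> sin(wt)*u(t)
Recognize w^2 = 324, so w = 18; numerator 18 = 1*18.
f(t) = sin(18t)*u(t)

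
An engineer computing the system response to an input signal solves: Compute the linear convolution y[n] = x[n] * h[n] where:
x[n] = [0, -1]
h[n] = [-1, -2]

y[n] = sum_k x[k]*h[n-k]. Output length = len(x) + len(h) - 1 = 2 + 2 - 1 = 3.
y[0] = 0*-1 = 0
y[1] = -1*-1 + 0*-2 = 1
y[2] = -1*-2 = 2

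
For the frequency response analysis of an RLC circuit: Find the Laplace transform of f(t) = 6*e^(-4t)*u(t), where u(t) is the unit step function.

Standard Laplace transform pair:
e^(-at)*u(t) <-> 1/(s+a)
With a = 4: L{6*e^(-4t)*u(t)} = 6/(s+4), ROC: Re(s) > -4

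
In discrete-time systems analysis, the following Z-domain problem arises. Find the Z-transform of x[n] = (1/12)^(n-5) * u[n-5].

Time-shifting property: if X(z) = Z{x[n]}, then Z{x[n-d]} = z^(-d) * X(z)
X(z) = z/(z - 1/12) for x[n] = (1/12)^n * u[n]
Z{x[n-5]} = z^(-5) * z/(z - 1/12) = z^(-4)/(z - 1/12)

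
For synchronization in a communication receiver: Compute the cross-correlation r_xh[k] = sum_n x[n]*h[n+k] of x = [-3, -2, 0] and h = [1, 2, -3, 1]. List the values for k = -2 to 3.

Both sequences indexed from 0 and zero outside their support.
Lags with overlap: k = -2 to 3.
  r_xh[-2] = x[2]*h[0] = 0
  r_xh[-1] = x[1]*h[0] + x[2]*h[1] = -2
  r_xh[0] = x[0]*h[0] + x[1]*h[1] + x[2]*h[2] = -7
  r_xh[1] = x[0]*h[1] + x[1]*h[2] + x[2]*h[3] = 0
  r_xh[2] = x[0]*h[2] + x[1]*h[3] = 7
  r_xh[3] = x[0]*h[3] = -3
r_xh = [0, -2, -7, 0, 7, -3] (for k = -2, ..., 3)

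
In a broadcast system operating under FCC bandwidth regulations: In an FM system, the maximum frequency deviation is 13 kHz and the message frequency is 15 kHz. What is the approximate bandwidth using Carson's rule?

Carson's rule: BW = 2*(delta_f + f_m)
= 2*(13 + 15) kHz = 56 kHz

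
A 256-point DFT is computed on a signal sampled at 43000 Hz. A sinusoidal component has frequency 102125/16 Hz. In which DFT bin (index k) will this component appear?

DFT frequency resolution = f_s/N = 43000/256 = 5375/32 Hz
Bin index k = f_signal / resolution = 102125/16 / 5375/32 = 38
The signal frequency 102125/16 Hz falls in DFT bin k = 38.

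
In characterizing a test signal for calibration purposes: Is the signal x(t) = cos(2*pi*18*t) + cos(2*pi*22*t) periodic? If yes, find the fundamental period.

f1 = 18 Hz, f2 = 22 Hz
Period T1 = 1/18, T2 = 1/22
Ratio T1/T2 = 22/18, which is rational.
The signal is periodic with fundamental period T = 1/GCD(18,22) = 1/2 s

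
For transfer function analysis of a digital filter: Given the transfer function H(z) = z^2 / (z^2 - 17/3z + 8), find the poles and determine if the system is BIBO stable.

Poles are roots of the denominator: z^2 - 17/3z + 8 = 0.
Quadratic formula: z = [-(-17/3) +/- sqrt((-17/3)^2 - 4*(8))] / 2
Discriminant = 289/9 - 32 = 1/9; sqrt = 1/3.
z = (17/3 +/- 1/3) / 2 => z = 3 or z = 8/3.
|p1| = 3, |p2| = 8/3.
For BIBO stability, all poles must lie inside the unit circle (|p| < 1).
System is UNSTABLE since at least one |p| >= 1.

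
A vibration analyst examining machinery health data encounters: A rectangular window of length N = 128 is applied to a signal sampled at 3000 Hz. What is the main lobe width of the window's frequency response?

For a rectangular window of length N,
the main lobe width in frequency is 2*f_s/N.
= 2*3000/128 = 375/8 Hz
This determines the minimum frequency separation for resolving two sinusoids.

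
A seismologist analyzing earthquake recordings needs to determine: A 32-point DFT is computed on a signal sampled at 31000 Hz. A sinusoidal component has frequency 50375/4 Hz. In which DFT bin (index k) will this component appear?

DFT frequency resolution = f_s/N = 31000/32 = 3875/4 Hz
Bin index k = f_signal / resolution = 50375/4 / 3875/4 = 13
The signal frequency 50375/4 Hz falls in DFT bin k = 13.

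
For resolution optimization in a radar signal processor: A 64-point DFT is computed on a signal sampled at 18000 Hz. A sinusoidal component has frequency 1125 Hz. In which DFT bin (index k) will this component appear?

DFT frequency resolution = f_s/N = 18000/64 = 1125/4 Hz
Bin index k = f_signal / resolution = 1125 / 1125/4 = 4
The signal frequency 1125 Hz falls in DFT bin k = 4.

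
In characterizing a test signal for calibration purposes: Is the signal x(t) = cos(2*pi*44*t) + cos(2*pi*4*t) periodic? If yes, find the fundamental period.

f1 = 44 Hz, f2 = 4 Hz
Period T1 = 1/44, T2 = 1/4
Ratio T1/T2 = 4/44, which is rational.
The signal is periodic with fundamental period T = 1/GCD(44,4) = 1/4 s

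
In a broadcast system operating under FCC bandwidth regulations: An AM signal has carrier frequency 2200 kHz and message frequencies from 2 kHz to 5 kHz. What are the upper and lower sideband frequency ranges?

Upper sideband (USB) = fc + [fm_low, fm_high] = 2200 + [2, 5] = [2202, 2205] kHz
Lower sideband (LSB) = fc - [fm_high, fm_low] = 2200 - [5, 2] = [2195, 2198] kHz
Total occupied spectrum: 2195 kHz to 2205 kHz (plus carrier at 2200 kHz)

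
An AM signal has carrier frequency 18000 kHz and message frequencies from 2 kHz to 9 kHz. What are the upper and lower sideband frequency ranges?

Upper sideband (USB) = fc + [fm_low, fm_high] = 18000 + [2, 9] = [18002, 18009] kHz
Lower sideband (LSB) = fc - [fm_high, fm_low] = 18000 - [9, 2] = [17991, 17998] kHz
Total occupied spectrum: 17991 kHz to 18009 kHz (plus carrier at 18000 kHz)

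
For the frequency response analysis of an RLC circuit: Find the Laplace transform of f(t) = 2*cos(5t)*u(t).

Standard pair: cos(wt)*u(t) <-> s/(s^2+w^2)
With w = 5: L{2*cos(5t)*u(t)} = 2s/(s^2+25)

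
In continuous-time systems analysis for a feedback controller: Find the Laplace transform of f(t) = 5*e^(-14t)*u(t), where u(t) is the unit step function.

Standard Laplace transform pair:
e^(-at)*u(t) <-> 1/(s+a)
With a = 14: L{5*e^(-14t)*u(t)} = 5/(s+14), ROC: Re(s) > -14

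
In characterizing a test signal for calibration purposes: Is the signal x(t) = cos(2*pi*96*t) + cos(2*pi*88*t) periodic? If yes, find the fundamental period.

f1 = 96 Hz, f2 = 88 Hz
Period T1 = 1/96, T2 = 1/88
Ratio T1/T2 = 88/96, which is rational.
The signal is periodic with fundamental period T = 1/GCD(96,88) = 1/8 s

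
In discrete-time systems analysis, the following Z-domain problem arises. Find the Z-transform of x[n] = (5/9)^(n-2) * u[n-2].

Time-shifting property: if X(z) = Z{x[n]}, then Z{x[n-d]} = z^(-d) * X(z)
X(z) = z/(z - 5/9) for x[n] = (5/9)^n * u[n]
Z{x[n-2]} = z^(-2) * z/(z - 5/9) = z^(-1)/(z - 5/9)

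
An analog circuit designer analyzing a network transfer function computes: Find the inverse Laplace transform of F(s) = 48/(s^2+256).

Standard pair: w/(s^2+w^2) <-> sin(wt)*u(t)
Recognize w^2 = 256, so w = 16; numerator 48 = 3*16.
f(t) = 3*sin(16t)*u(t)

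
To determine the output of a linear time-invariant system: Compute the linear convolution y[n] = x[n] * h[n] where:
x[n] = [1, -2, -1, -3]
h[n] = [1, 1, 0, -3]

y[n] = sum_k x[k]*h[n-k]. Output length = len(x) + len(h) - 1 = 4 + 4 - 1 = 7.
y[0] = 1*1 = 1
y[1] = -2*1 + 1*1 = -1
y[2] = -1*1 + -2*1 + 1*0 = -3
y[3] = -3*1 + -1*1 + -2*0 + 1*-3 = -7
y[4] = -3*1 + -1*0 + -2*-3 = 3
y[5] = -3*0 + -1*-3 = 3
y[6] = -3*-3 = 9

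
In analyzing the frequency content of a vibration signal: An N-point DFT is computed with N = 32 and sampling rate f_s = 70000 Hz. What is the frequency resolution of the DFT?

DFT frequency resolution = f_s / N
= 70000 / 32 = 4375/2 Hz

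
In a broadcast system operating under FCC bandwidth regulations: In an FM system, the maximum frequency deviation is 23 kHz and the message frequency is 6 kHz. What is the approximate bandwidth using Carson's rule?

Carson's rule: BW = 2*(delta_f + f_m)
= 2*(23 + 6) kHz = 58 kHz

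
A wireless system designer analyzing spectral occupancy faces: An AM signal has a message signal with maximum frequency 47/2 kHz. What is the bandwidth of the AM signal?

In AM (double-sideband), the bandwidth is twice the message frequency.
BW = 2 * f_m = 2 * 47/2 kHz = 47 kHz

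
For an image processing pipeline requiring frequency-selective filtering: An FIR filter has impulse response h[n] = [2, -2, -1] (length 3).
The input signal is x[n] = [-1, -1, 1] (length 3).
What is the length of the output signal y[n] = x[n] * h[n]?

For linear convolution, the output length is:
len(y) = len(x) + len(h) - 1 = 3 + 3 - 1 = 5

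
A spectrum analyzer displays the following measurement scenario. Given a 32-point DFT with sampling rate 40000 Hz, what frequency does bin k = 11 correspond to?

The frequency of DFT bin k is: f_k = k * f_s / N
f_11 = 11 * 40000 / 32 = 13750 Hz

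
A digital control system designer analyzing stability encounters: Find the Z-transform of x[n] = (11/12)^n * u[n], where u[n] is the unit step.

The Z-transform of a^n * u[n] is z/(z-a) for |z| > |a|.
Here a = 11/12, so X(z) = z/(z - (11/12)) = 12z/(12z - 11)
ROC: |z| > 11/12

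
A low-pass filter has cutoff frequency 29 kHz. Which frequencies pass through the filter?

A low-pass filter passes all frequencies below the cutoff frequency 29 kHz and attenuates higher frequencies.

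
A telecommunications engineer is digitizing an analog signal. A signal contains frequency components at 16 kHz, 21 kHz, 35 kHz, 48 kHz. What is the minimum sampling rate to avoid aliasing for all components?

The highest frequency component is f_max = 48 kHz.
Nyquist rate = 2 * f_max = 2 * 48 kHz = 96 kHz.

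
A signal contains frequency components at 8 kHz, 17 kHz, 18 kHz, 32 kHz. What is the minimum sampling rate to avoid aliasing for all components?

The highest frequency component is f_max = 32 kHz.
Nyquist rate = 2 * f_max = 2 * 32 kHz = 64 kHz.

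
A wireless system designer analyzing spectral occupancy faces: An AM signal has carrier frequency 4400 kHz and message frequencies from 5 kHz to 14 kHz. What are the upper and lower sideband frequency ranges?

Upper sideband (USB) = fc + [fm_low, fm_high] = 4400 + [5, 14] = [4405, 4414] kHz
Lower sideband (LSB) = fc - [fm_high, fm_low] = 4400 - [14, 5] = [4386, 4395] kHz
Total occupied spectrum: 4386 kHz to 4414 kHz (plus carrier at 4400 kHz)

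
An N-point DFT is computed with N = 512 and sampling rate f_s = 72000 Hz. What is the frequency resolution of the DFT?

DFT frequency resolution = f_s / N
= 72000 / 512 = 1125/8 Hz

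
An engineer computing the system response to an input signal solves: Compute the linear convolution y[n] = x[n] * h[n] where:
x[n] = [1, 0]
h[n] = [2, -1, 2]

y[n] = sum_k x[k]*h[n-k]. Output length = len(x) + len(h) - 1 = 2 + 3 - 1 = 4.
y[0] = 1*2 = 2
y[1] = 0*2 + 1*-1 = -1
y[2] = 0*-1 + 1*2 = 2
y[3] = 0*2 = 0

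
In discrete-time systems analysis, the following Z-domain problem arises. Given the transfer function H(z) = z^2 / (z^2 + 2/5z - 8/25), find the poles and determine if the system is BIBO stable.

Poles are roots of the denominator: z^2 + 2/5z - 8/25 = 0.
Quadratic formula: z = [-(2/5) +/- sqrt((2/5)^2 - 4*(-8/25))] / 2
Discriminant = 4/25 + 32/25 = 36/25; sqrt = 6/5.
z = (-2/5 +/- 6/5) / 2 => z = 2/5 or z = -4/5.
|p1| = 4/5, |p2| = 2/5.
For BIBO stability, all poles must lie inside the unit circle (|p| < 1).
System is STABLE since both |p| < 1.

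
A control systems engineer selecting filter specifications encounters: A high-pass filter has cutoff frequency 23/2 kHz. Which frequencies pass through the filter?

A high-pass filter passes all frequencies above the cutoff frequency 23/2 kHz and attenuates lower frequencies.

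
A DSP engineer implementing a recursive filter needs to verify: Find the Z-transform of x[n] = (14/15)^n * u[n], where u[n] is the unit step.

The Z-transform of a^n * u[n] is z/(z-a) for |z| > |a|.
Here a = 14/15, so X(z) = z/(z - (14/15)) = 15z/(15z - 14)
ROC: |z| > 14/15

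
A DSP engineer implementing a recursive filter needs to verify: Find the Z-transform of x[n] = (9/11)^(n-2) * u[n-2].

Time-shifting property: if X(z) = Z{x[n]}, then Z{x[n-d]} = z^(-d) * X(z)
X(z) = z/(z - 9/11) for x[n] = (9/11)^n * u[n]
Z{x[n-2]} = z^(-2) * z/(z - 9/11) = z^(-1)/(z - 9/11)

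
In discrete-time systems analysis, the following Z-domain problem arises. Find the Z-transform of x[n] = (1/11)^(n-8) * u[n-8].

Time-shifting property: if X(z) = Z{x[n]}, then Z{x[n-d]} = z^(-d) * X(z)
X(z) = z/(z - 1/11) for x[n] = (1/11)^n * u[n]
Z{x[n-8]} = z^(-8) * z/(z - 1/11) = z^(-7)/(z - 1/11)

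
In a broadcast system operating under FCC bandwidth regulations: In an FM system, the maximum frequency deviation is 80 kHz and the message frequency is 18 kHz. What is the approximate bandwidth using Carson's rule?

Carson's rule: BW = 2*(delta_f + f_m)
= 2*(80 + 18) kHz = 196 kHz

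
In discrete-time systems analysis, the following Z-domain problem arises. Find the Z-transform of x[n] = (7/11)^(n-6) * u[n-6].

Time-shifting property: if X(z) = Z{x[n]}, then Z{x[n-d]} = z^(-d) * X(z)
X(z) = z/(z - 7/11) for x[n] = (7/11)^n * u[n]
Z{x[n-6]} = z^(-6) * z/(z - 7/11) = z^(-5)/(z - 7/11)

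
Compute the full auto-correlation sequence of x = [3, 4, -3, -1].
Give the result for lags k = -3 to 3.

r_xx[k] = sum_m x[m]*x[m+k], indexed from 0, for k = -3 to 3:
  r_xx[-3] = x[3]*x[0] = -3
  r_xx[-2] = x[2]*x[0] + x[3]*x[1] = -13
  r_xx[-1] = x[1]*x[0] + x[2]*x[1] + x[3]*x[2] = 3
  r_xx[0] = x[0]*x[0] + x[1]*x[1] + x[2]*x[2] + x[3]*x[3] = 35
  r_xx[1] = x[0]*x[1] + x[1]*x[2] + x[2]*x[3] = 3
  r_xx[2] = x[0]*x[2] + x[1]*x[3] = -13
  r_xx[3] = x[0]*x[3] = -3
r_xx = [-3, -13, 3, 35, 3, -13, -3]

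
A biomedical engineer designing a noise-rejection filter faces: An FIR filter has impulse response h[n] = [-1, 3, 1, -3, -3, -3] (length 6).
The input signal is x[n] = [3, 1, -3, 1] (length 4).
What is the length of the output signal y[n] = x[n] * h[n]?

For linear convolution, the output length is:
len(y) = len(x) + len(h) - 1 = 4 + 6 - 1 = 9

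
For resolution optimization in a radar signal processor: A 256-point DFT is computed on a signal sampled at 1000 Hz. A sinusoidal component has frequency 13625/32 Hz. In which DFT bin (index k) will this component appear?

DFT frequency resolution = f_s/N = 1000/256 = 125/32 Hz
Bin index k = f_signal / resolution = 13625/32 / 125/32 = 109
The signal frequency 13625/32 Hz falls in DFT bin k = 109.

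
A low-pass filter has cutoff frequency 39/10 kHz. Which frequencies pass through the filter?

A low-pass filter passes all frequencies below the cutoff frequency 39/10 kHz and attenuates higher frequencies.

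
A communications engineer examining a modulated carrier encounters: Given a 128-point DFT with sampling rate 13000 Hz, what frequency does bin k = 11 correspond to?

The frequency of DFT bin k is: f_k = k * f_s / N
f_11 = 11 * 13000 / 128 = 17875/16 Hz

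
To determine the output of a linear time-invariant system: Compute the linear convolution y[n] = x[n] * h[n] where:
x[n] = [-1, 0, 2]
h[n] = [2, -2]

y[n] = sum_k x[k]*h[n-k]. Output length = len(x) + len(h) - 1 = 3 + 2 - 1 = 4.
y[0] = -1*2 = -2
y[1] = 0*2 + -1*-2 = 2
y[2] = 2*2 + 0*-2 = 4
y[3] = 2*-2 = -4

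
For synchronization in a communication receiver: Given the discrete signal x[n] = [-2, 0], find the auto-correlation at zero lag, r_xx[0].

The auto-correlation at zero lag r_xx[0] equals the signal energy.
r_xx[0] = sum of x[n]^2 = (-2)^2 + 0^2
= 4 + 0 = 4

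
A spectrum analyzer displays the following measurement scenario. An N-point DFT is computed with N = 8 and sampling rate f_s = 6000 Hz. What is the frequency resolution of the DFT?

DFT frequency resolution = f_s / N
= 6000 / 8 = 750 Hz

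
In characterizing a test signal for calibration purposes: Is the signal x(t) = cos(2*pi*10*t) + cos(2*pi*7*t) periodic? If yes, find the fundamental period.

f1 = 10 Hz, f2 = 7 Hz
Period T1 = 1/10, T2 = 1/7
Ratio T1/T2 = 7/10, which is rational.
The signal is periodic with fundamental period T = 1/GCD(10,7) = 1 s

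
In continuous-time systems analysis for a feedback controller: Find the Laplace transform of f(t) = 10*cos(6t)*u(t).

Standard pair: cos(wt)*u(t) <-> s/(s^2+w^2)
With w = 6: L{10*cos(6t)*u(t)} = 10s/(s^2+36)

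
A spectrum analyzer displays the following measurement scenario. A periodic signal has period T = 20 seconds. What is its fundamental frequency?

The fundamental frequency is the reciprocal of the period.
f = 1/T = 1/(20) = 1/20 Hz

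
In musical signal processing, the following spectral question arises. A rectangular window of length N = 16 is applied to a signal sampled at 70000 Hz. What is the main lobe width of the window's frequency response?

For a rectangular window of length N,
the main lobe width in frequency is 2*f_s/N.
= 2*70000/16 = 8750 Hz
This determines the minimum frequency separation for resolving two sinusoids.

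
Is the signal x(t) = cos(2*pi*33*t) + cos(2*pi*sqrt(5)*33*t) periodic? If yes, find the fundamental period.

f1 = 33 Hz, f2 = 33*sqrt(5) Hz
Ratio f2/f1 = sqrt(5), which is irrational.
Since the frequency ratio is irrational, no common period exists.
The signal is not periodic.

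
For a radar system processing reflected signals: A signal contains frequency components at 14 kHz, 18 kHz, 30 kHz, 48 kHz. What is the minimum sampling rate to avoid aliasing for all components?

The highest frequency component is f_max = 48 kHz.
Nyquist rate = 2 * f_max = 2 * 48 kHz = 96 kHz.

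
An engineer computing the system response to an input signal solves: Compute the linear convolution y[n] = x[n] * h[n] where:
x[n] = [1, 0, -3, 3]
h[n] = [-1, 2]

y[n] = sum_k x[k]*h[n-k]. Output length = len(x) + len(h) - 1 = 4 + 2 - 1 = 5.
y[0] = 1*-1 = -1
y[1] = 0*-1 + 1*2 = 2
y[2] = -3*-1 + 0*2 = 3
y[3] = 3*-1 + -3*2 = -9
y[4] = 3*2 = 6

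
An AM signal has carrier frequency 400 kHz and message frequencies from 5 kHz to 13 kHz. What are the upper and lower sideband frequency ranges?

Upper sideband (USB) = fc + [fm_low, fm_high] = 400 + [5, 13] = [405, 413] kHz
Lower sideband (LSB) = fc - [fm_high, fm_low] = 400 - [13, 5] = [387, 395] kHz
Total occupied spectrum: 387 kHz to 413 kHz (plus carrier at 400 kHz)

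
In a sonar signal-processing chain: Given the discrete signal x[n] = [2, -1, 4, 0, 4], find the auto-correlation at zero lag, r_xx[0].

The auto-correlation at zero lag r_xx[0] equals the signal energy.
r_xx[0] = sum of x[n]^2 = 2^2 + (-1)^2 + 4^2 + 0^2 + 4^2
= 4 + 1 + 16 + 0 + 16 = 37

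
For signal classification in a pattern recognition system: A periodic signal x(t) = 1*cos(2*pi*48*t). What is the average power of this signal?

Average power of A*cos(wt) is A^2/2.
P = 1^2 / 2 = 1/2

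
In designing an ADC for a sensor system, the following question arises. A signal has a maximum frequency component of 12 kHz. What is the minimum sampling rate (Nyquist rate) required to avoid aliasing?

By the Nyquist-Shannon sampling theorem,
the minimum sampling rate (Nyquist rate) must be at least 2 * f_max.
Nyquist rate = 2 * 12 kHz = 24 kHz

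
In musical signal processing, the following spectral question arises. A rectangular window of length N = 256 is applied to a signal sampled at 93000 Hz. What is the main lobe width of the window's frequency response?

For a rectangular window of length N,
the main lobe width in frequency is 2*f_s/N.
= 2*93000/256 = 11625/16 Hz
This determines the minimum frequency separation for resolving two sinusoids.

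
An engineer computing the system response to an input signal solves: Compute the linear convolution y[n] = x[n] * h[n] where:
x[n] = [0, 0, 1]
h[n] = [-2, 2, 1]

y[n] = sum_k x[k]*h[n-k]. Output length = len(x) + len(h) - 1 = 3 + 3 - 1 = 5.
y[0] = 0*-2 = 0
y[1] = 0*-2 + 0*2 = 0
y[2] = 1*-2 + 0*2 + 0*1 = -2
y[3] = 1*2 + 0*1 = 2
y[4] = 1*1 = 1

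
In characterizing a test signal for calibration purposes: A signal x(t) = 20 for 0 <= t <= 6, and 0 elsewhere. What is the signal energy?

Energy = integral of |x(t)|^2 dt over the signal duration
= 20^2 * 6 = 400 * 6 = 2400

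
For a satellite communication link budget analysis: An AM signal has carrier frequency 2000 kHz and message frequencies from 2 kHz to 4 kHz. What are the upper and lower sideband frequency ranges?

Upper sideband (USB) = fc + [fm_low, fm_high] = 2000 + [2, 4] = [2002, 2004] kHz
Lower sideband (LSB) = fc - [fm_high, fm_low] = 2000 - [4, 2] = [1996, 1998] kHz
Total occupied spectrum: 1996 kHz to 2004 kHz (plus carrier at 2000 kHz)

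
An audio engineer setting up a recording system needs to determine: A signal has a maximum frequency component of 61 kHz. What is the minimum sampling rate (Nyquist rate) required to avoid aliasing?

By the Nyquist-Shannon sampling theorem,
the minimum sampling rate (Nyquist rate) must be at least 2 * f_max.
Nyquist rate = 2 * 61 kHz = 122 kHz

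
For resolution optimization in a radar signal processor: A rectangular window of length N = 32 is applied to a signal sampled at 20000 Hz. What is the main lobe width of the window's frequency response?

For a rectangular window of length N,
the main lobe width in frequency is 2*f_s/N.
= 2*20000/32 = 1250 Hz
This determines the minimum frequency separation for resolving two sinusoids.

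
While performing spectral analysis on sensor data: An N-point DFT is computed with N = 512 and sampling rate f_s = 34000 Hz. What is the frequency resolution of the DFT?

DFT frequency resolution = f_s / N
= 34000 / 512 = 2125/32 Hz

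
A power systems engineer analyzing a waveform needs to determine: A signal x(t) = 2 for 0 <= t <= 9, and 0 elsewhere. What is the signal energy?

Energy = integral of |x(t)|^2 dt over the signal duration
= 2^2 * 9 = 4 * 9 = 36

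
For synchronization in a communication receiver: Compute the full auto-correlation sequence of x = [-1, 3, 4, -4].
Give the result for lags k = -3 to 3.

r_xx[k] = sum_m x[m]*x[m+k], indexed from 0, for k = -3 to 3:
  r_xx[-3] = x[3]*x[0] = 4
  r_xx[-2] = x[2]*x[0] + x[3]*x[1] = -16
  r_xx[-1] = x[1]*x[0] + x[2]*x[1] + x[3]*x[2] = -7
  r_xx[0] = x[0]*x[0] + x[1]*x[1] + x[2]*x[2] + x[3]*x[3] = 42
  r_xx[1] = x[0]*x[1] + x[1]*x[2] + x[2]*x[3] = -7
  r_xx[2] = x[0]*x[2] + x[1]*x[3] = -16
  r_xx[3] = x[0]*x[3] = 4
r_xx = [4, -16, -7, 42, -7, -16, 4]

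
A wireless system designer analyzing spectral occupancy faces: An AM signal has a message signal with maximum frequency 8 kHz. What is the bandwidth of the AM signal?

In AM (double-sideband), the bandwidth is twice the message frequency.
BW = 2 * f_m = 2 * 8 kHz = 16 kHz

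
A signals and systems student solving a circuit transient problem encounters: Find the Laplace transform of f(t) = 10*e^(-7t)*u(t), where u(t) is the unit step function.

Standard Laplace transform pair:
e^(-at)*u(t) <-> 1/(s+a)
With a = 7: L{10*e^(-7t)*u(t)} = 10/(s+7), ROC: Re(s) > -7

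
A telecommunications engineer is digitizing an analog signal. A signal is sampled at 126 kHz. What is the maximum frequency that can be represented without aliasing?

The maximum frequency that can be represented without aliasing
is the Nyquist frequency: f_max = f_s / 2 = 126 kHz / 2 = 63 kHz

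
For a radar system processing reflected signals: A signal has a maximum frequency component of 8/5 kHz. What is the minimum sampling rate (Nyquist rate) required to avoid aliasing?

By the Nyquist-Shannon sampling theorem,
the minimum sampling rate (Nyquist rate) must be at least 2 * f_max.
Nyquist rate = 2 * 8/5 kHz = 16/5 kHz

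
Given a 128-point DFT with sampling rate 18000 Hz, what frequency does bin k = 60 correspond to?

The frequency of DFT bin k is: f_k = k * f_s / N
f_60 = 60 * 18000 / 128 = 16875/2 Hz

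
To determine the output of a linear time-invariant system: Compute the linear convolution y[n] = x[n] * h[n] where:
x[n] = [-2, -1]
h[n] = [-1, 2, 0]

y[n] = sum_k x[k]*h[n-k]. Output length = len(x) + len(h) - 1 = 2 + 3 - 1 = 4.
y[0] = -2*-1 = 2
y[1] = -1*-1 + -2*2 = -3
y[2] = -1*2 + -2*0 = -2
y[3] = -1*0 = 0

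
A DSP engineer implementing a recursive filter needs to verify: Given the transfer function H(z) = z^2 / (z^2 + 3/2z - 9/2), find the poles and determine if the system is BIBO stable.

Poles are roots of the denominator: z^2 + 3/2z - 9/2 = 0.
Quadratic formula: z = [-(3/2) +/- sqrt((3/2)^2 - 4*(-9/2))] / 2
Discriminant = 9/4 + 18 = 81/4; sqrt = 9/2.
z = (-3/2 +/- 9/2) / 2 => z = 3/2 or z = -3.
|p1| = 3/2, |p2| = 3.
For BIBO stability, all poles must lie inside the unit circle (|p| < 1).
System is UNSTABLE since at least one |p| >= 1.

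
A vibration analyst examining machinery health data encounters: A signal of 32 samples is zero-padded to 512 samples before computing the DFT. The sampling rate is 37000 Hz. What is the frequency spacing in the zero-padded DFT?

Original DFT: N = 32, resolution = f_s/N = 37000/32 = 4625/4 Hz
Zero-padded DFT: N = 512, resolution = f_s/N = 37000/512 = 4625/64 Hz
Zero-padding interpolates the spectrum (finer frequency grid)
but does NOT improve the true spectral resolution (ability to resolve close frequencies).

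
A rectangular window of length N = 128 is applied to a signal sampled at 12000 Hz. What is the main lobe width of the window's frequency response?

For a rectangular window of length N,
the main lobe width in frequency is 2*f_s/N.
= 2*12000/128 = 375/2 Hz
This determines the minimum frequency separation for resolving two sinusoids.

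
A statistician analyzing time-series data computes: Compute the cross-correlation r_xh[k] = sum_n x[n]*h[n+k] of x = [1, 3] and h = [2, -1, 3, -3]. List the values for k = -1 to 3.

Both sequences indexed from 0 and zero outside their support.
Lags with overlap: k = -1 to 3.
  r_xh[-1] = x[1]*h[0] = 6
  r_xh[0] = x[0]*h[0] + x[1]*h[1] = -1
  r_xh[1] = x[0]*h[1] + x[1]*h[2] = 8
  r_xh[2] = x[0]*h[2] + x[1]*h[3] = -6
  r_xh[3] = x[0]*h[3] = -3
r_xh = [6, -1, 8, -6, -3] (for k = -1, ..., 3)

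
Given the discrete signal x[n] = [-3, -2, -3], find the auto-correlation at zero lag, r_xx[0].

The auto-correlation at zero lag r_xx[0] equals the signal energy.
r_xx[0] = sum of x[n]^2 = (-3)^2 + (-2)^2 + (-3)^2
= 9 + 4 + 9 = 22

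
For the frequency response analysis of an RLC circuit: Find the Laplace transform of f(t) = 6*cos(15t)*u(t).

Standard pair: cos(wt)*u(t) <-> s/(s^2+w^2)
With w = 15: L{6*cos(15t)*u(t)} = 6s/(s^2+225)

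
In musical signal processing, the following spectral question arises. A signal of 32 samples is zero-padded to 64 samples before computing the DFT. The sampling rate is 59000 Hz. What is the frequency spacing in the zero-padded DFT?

Original DFT: N = 32, resolution = f_s/N = 59000/32 = 7375/4 Hz
Zero-padded DFT: N = 64, resolution = f_s/N = 59000/64 = 7375/8 Hz
Zero-padding interpolates the spectrum (finer frequency grid)
but does NOT improve the true spectral resolution (ability to resolve close frequencies).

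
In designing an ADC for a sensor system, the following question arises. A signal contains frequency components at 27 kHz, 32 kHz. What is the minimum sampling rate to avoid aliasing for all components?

The highest frequency component is f_max = 32 kHz.
Nyquist rate = 2 * f_max = 2 * 32 kHz = 64 kHz.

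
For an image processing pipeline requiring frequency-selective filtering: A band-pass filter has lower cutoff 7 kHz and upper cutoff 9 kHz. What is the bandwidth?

Bandwidth = f_high - f_low
= 9 kHz - 7 kHz = 2 kHz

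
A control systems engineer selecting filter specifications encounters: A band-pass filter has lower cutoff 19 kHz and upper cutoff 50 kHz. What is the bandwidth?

Bandwidth = f_high - f_low
= 50 kHz - 19 kHz = 31 kHz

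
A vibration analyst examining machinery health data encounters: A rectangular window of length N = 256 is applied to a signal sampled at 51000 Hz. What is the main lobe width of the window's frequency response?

For a rectangular window of length N,
the main lobe width in frequency is 2*f_s/N.
= 2*51000/256 = 6375/16 Hz
This determines the minimum frequency separation for resolving two sinusoids.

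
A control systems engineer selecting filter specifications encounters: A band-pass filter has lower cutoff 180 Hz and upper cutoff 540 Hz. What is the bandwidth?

Bandwidth = f_high - f_low
= 540 Hz - 180 Hz = 360 Hz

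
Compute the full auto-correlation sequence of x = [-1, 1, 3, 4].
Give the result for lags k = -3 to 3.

r_xx[k] = sum_m x[m]*x[m+k], indexed from 0, for k = -3 to 3:
  r_xx[-3] = x[3]*x[0] = -4
  r_xx[-2] = x[2]*x[0] + x[3]*x[1] = 1
  r_xx[-1] = x[1]*x[0] + x[2]*x[1] + x[3]*x[2] = 14
  r_xx[0] = x[0]*x[0] + x[1]*x[1] + x[2]*x[2] + x[3]*x[3] = 27
  r_xx[1] = x[0]*x[1] + x[1]*x[2] + x[2]*x[3] = 14
  r_xx[2] = x[0]*x[2] + x[1]*x[3] = 1
  r_xx[3] = x[0]*x[3] = -4
r_xx = [-4, 1, 14, 27, 14, 1, -4]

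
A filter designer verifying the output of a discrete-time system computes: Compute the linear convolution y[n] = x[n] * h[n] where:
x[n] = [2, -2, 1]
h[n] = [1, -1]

y[n] = sum_k x[k]*h[n-k]. Output length = len(x) + len(h) - 1 = 3 + 2 - 1 = 4.
y[0] = 2*1 = 2
y[1] = -2*1 + 2*-1 = -4
y[2] = 1*1 + -2*-1 = 3
y[3] = 1*-1 = -1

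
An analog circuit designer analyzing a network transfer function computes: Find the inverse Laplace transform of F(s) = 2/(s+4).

Standard pair: k/(s+a) <-> k*e^(-at)*u(t)
With k=2, a=4: f(t) = 2*e^(-4t)*u(t)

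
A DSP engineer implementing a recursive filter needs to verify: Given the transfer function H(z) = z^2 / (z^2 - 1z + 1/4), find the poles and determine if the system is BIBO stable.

Poles are roots of the denominator: z^2 - 1z + 1/4 = 0.
Quadratic formula: z = [-(-1) +/- sqrt((-1)^2 - 4*(1/4))] / 2
Discriminant = 1 - 1 = 0; sqrt = 0.
z = (1 +/- 0) / 2 = 1/2 (repeated root).
|p1| = 1/2, |p2| = 1/2.
For BIBO stability, all poles must lie inside the unit circle (|p| < 1).
System is STABLE since both |p| < 1.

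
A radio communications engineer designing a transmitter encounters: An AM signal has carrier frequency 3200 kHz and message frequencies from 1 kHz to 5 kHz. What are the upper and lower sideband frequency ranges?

Upper sideband (USB) = fc + [fm_low, fm_high] = 3200 + [1, 5] = [3201, 3205] kHz
Lower sideband (LSB) = fc - [fm_high, fm_low] = 3200 - [5, 1] = [3195, 3199] kHz
Total occupied spectrum: 3195 kHz to 3205 kHz (plus carrier at 3200 kHz)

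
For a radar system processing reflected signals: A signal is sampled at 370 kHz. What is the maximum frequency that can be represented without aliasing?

The maximum frequency that can be represented without aliasing
is the Nyquist frequency: f_max = f_s / 2 = 370 kHz / 2 = 185 kHz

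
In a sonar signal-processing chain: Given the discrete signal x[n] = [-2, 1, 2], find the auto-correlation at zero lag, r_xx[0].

The auto-correlation at zero lag r_xx[0] equals the signal energy.
r_xx[0] = sum of x[n]^2 = (-2)^2 + 1^2 + 2^2
= 4 + 1 + 4 = 9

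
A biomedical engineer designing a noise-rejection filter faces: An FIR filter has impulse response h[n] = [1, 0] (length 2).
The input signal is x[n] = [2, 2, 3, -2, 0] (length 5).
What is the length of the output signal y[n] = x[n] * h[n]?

For linear convolution, the output length is:
len(y) = len(x) + len(h) - 1 = 5 + 2 - 1 = 6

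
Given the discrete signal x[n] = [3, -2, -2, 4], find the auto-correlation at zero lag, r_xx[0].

The auto-correlation at zero lag r_xx[0] equals the signal energy.
r_xx[0] = sum of x[n]^2 = 3^2 + (-2)^2 + (-2)^2 + 4^2
= 9 + 4 + 4 + 16 = 33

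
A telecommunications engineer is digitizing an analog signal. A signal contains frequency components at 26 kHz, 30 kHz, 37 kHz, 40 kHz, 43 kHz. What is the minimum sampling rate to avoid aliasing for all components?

The highest frequency component is f_max = 43 kHz.
Nyquist rate = 2 * f_max = 2 * 43 kHz = 86 kHz.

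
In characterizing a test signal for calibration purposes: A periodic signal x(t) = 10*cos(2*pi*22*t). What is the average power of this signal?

Average power of A*cos(wt) is A^2/2.
P = 10^2 / 2 = 100/2 = 50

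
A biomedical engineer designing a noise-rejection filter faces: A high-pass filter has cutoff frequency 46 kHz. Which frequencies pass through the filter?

A high-pass filter passes all frequencies above the cutoff frequency 46 kHz and attenuates lower frequencies.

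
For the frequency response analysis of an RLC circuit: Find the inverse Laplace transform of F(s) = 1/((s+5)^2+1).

Standard pair: w/((s+a)^2+w^2) <-> e^(-at)*sin(wt)*u(t)
With a=5, w=1: f(t) = e^(-5t)*sin(t)*u(t)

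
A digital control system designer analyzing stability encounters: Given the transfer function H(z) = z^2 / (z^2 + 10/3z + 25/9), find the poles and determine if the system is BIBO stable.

Poles are roots of the denominator: z^2 + 10/3z + 25/9 = 0.
Quadratic formula: z = [-(10/3) +/- sqrt((10/3)^2 - 4*(25/9))] / 2
Discriminant = 100/9 - 100/9 = 0; sqrt = 0.
z = (-10/3 +/- 0) / 2 = -5/3 (repeated root).
|p1| = 5/3, |p2| = 5/3.
For BIBO stability, all poles must lie inside the unit circle (|p| < 1).
System is UNSTABLE since at least one |p| >= 1.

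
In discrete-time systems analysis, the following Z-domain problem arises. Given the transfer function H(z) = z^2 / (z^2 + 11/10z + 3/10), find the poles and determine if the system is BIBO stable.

Poles are roots of the denominator: z^2 + 11/10z + 3/10 = 0.
Quadratic formula: z = [-(11/10) +/- sqrt((11/10)^2 - 4*(3/10))] / 2
Discriminant = 121/100 - 6/5 = 1/100; sqrt = 1/10.
z = (-11/10 +/- 1/10) / 2 => z = -1/2 or z = -3/5.
|p1| = 3/5, |p2| = 1/2.
For BIBO stability, all poles must lie inside the unit circle (|p| < 1).
System is STABLE since both |p| < 1.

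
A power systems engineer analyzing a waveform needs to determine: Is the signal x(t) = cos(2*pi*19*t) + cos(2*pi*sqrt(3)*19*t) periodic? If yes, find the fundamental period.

f1 = 19 Hz, f2 = 19*sqrt(3) Hz
Ratio f2/f1 = sqrt(3), which is irrational.
Since the frequency ratio is irrational, no common period exists.
The signal is not periodic.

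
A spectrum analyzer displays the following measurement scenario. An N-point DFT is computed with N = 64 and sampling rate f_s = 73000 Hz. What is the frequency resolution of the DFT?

DFT frequency resolution = f_s / N
= 73000 / 64 = 9125/8 Hz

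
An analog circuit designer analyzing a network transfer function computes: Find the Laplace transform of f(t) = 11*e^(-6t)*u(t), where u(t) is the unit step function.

Standard Laplace transform pair:
e^(-at)*u(t) <-> 1/(s+a)
With a = 6: L{11*e^(-6t)*u(t)} = 11/(s+6), ROC: Re(s) > -6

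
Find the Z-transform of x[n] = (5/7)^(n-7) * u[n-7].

Time-shifting property: if X(z) = Z{x[n]}, then Z{x[n-d]} = z^(-d) * X(z)
X(z) = z/(z - 5/7) for x[n] = (5/7)^n * u[n]
Z{x[n-7]} = z^(-7) * z/(z - 5/7) = z^(-6)/(z - 5/7)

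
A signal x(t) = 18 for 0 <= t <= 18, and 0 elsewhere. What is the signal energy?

Energy = integral of |x(t)|^2 dt over the signal duration
= 18^2 * 18 = 324 * 18 = 5832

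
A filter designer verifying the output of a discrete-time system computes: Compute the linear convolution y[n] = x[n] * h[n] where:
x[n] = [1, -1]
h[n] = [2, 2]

y[n] = sum_k x[k]*h[n-k]. Output length = len(x) + len(h) - 1 = 2 + 2 - 1 = 3.
y[0] = 1*2 = 2
y[1] = -1*2 + 1*2 = 0
y[2] = -1*2 = -2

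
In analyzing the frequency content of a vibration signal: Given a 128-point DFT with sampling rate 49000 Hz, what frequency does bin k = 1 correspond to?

The frequency of DFT bin k is: f_k = k * f_s / N
f_1 = 1 * 49000 / 128 = 6125/16 Hz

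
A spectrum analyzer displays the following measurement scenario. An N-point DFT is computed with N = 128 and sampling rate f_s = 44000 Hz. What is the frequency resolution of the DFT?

DFT frequency resolution = f_s / N
= 44000 / 128 = 1375/4 Hz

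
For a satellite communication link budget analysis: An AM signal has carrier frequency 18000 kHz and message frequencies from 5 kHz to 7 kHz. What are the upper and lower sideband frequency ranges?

Upper sideband (USB) = fc + [fm_low, fm_high] = 18000 + [5, 7] = [18005, 18007] kHz
Lower sideband (LSB) = fc - [fm_high, fm_low] = 18000 - [7, 5] = [17993, 17995] kHz
Total occupied spectrum: 17993 kHz to 18007 kHz (plus carrier at 18000 kHz)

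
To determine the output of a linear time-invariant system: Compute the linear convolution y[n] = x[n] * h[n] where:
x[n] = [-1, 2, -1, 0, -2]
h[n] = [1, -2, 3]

y[n] = sum_k x[k]*h[n-k]. Output length = len(x) + len(h) - 1 = 5 + 3 - 1 = 7.
y[0] = -1*1 = -1
y[1] = 2*1 + -1*-2 = 4
y[2] = -1*1 + 2*-2 + -1*3 = -8
y[3] = 0*1 + -1*-2 + 2*3 = 8
y[4] = -2*1 + 0*-2 + -1*3 = -5
y[5] = -2*-2 + 0*3 = 4
y[6] = -2*3 = -6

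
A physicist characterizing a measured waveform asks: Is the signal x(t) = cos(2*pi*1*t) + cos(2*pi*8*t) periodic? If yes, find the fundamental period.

f1 = 1 Hz, f2 = 8 Hz
Period T1 = 1/1, T2 = 1/8
Ratio T1/T2 = 8/1, which is rational.
The signal is periodic with fundamental period T = 1/GCD(1,8) = 1 s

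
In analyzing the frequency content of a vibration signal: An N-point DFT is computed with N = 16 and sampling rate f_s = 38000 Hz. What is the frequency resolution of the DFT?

DFT frequency resolution = f_s / N
= 38000 / 16 = 2375 Hz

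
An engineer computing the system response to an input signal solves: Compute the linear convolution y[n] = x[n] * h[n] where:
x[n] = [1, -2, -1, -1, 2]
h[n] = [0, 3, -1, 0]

y[n] = sum_k x[k]*h[n-k]. Output length = len(x) + len(h) - 1 = 5 + 4 - 1 = 8.
y[0] = 1*0 = 0
y[1] = -2*0 + 1*3 = 3
y[2] = -1*0 + -2*3 + 1*-1 = -7
y[3] = -1*0 + -1*3 + -2*-1 + 1*0 = -1
y[4] = 2*0 + -1*3 + -1*-1 + -2*0 = -2
y[5] = 2*3 + -1*-1 + -1*0 = 7
y[6] = 2*-1 + -1*0 = -2
y[7] = 2*0 = 0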